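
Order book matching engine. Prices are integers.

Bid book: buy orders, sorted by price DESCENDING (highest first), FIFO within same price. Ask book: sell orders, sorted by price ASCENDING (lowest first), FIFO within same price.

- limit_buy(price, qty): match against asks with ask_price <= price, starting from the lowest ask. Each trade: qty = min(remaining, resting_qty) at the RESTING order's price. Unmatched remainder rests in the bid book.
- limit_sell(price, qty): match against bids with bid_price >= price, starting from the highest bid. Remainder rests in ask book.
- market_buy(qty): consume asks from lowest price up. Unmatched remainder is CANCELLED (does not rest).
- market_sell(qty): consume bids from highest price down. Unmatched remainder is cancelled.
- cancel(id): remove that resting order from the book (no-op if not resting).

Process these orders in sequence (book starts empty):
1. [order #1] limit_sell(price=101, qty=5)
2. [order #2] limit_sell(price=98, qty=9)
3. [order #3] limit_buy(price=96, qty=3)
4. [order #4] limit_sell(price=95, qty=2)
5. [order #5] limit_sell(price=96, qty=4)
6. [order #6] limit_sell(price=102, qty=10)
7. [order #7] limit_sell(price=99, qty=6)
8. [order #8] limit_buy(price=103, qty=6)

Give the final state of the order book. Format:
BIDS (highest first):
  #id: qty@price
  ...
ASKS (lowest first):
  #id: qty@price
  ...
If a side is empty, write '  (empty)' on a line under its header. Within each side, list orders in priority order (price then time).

Answer: BIDS (highest first):
  (empty)
ASKS (lowest first):
  #2: 6@98
  #7: 6@99
  #1: 5@101
  #6: 10@102

Derivation:
After op 1 [order #1] limit_sell(price=101, qty=5): fills=none; bids=[-] asks=[#1:5@101]
After op 2 [order #2] limit_sell(price=98, qty=9): fills=none; bids=[-] asks=[#2:9@98 #1:5@101]
After op 3 [order #3] limit_buy(price=96, qty=3): fills=none; bids=[#3:3@96] asks=[#2:9@98 #1:5@101]
After op 4 [order #4] limit_sell(price=95, qty=2): fills=#3x#4:2@96; bids=[#3:1@96] asks=[#2:9@98 #1:5@101]
After op 5 [order #5] limit_sell(price=96, qty=4): fills=#3x#5:1@96; bids=[-] asks=[#5:3@96 #2:9@98 #1:5@101]
After op 6 [order #6] limit_sell(price=102, qty=10): fills=none; bids=[-] asks=[#5:3@96 #2:9@98 #1:5@101 #6:10@102]
After op 7 [order #7] limit_sell(price=99, qty=6): fills=none; bids=[-] asks=[#5:3@96 #2:9@98 #7:6@99 #1:5@101 #6:10@102]
After op 8 [order #8] limit_buy(price=103, qty=6): fills=#8x#5:3@96 #8x#2:3@98; bids=[-] asks=[#2:6@98 #7:6@99 #1:5@101 #6:10@102]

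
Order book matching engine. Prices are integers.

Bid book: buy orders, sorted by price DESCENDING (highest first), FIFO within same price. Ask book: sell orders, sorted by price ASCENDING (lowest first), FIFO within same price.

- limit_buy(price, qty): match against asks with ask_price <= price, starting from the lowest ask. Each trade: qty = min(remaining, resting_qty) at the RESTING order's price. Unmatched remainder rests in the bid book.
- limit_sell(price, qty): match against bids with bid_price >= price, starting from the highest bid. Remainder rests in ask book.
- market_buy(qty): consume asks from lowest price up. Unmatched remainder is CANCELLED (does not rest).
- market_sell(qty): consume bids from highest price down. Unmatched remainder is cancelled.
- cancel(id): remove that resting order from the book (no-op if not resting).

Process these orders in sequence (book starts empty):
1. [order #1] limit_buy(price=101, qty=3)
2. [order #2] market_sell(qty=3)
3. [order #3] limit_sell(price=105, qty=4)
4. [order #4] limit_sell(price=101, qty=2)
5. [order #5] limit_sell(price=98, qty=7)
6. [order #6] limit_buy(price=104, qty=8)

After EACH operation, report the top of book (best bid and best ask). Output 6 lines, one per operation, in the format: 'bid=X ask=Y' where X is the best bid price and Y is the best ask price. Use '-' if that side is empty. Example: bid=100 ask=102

Answer: bid=101 ask=-
bid=- ask=-
bid=- ask=105
bid=- ask=101
bid=- ask=98
bid=- ask=101

Derivation:
After op 1 [order #1] limit_buy(price=101, qty=3): fills=none; bids=[#1:3@101] asks=[-]
After op 2 [order #2] market_sell(qty=3): fills=#1x#2:3@101; bids=[-] asks=[-]
After op 3 [order #3] limit_sell(price=105, qty=4): fills=none; bids=[-] asks=[#3:4@105]
After op 4 [order #4] limit_sell(price=101, qty=2): fills=none; bids=[-] asks=[#4:2@101 #3:4@105]
After op 5 [order #5] limit_sell(price=98, qty=7): fills=none; bids=[-] asks=[#5:7@98 #4:2@101 #3:4@105]
After op 6 [order #6] limit_buy(price=104, qty=8): fills=#6x#5:7@98 #6x#4:1@101; bids=[-] asks=[#4:1@101 #3:4@105]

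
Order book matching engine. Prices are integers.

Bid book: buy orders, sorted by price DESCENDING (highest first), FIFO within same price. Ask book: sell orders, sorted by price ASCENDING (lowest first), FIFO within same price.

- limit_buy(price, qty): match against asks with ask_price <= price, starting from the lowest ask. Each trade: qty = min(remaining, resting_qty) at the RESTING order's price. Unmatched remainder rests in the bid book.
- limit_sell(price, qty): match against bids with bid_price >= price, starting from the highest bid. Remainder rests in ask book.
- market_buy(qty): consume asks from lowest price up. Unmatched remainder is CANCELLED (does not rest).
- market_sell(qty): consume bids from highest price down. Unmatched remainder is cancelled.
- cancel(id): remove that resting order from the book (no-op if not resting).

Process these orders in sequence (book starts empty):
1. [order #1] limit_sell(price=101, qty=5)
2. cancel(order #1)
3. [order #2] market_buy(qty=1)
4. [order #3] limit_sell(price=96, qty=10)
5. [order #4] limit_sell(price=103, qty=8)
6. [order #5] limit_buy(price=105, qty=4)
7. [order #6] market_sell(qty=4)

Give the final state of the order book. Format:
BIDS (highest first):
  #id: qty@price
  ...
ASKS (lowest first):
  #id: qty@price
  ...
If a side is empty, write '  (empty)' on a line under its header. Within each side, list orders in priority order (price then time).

Answer: BIDS (highest first):
  (empty)
ASKS (lowest first):
  #3: 6@96
  #4: 8@103

Derivation:
After op 1 [order #1] limit_sell(price=101, qty=5): fills=none; bids=[-] asks=[#1:5@101]
After op 2 cancel(order #1): fills=none; bids=[-] asks=[-]
After op 3 [order #2] market_buy(qty=1): fills=none; bids=[-] asks=[-]
After op 4 [order #3] limit_sell(price=96, qty=10): fills=none; bids=[-] asks=[#3:10@96]
After op 5 [order #4] limit_sell(price=103, qty=8): fills=none; bids=[-] asks=[#3:10@96 #4:8@103]
After op 6 [order #5] limit_buy(price=105, qty=4): fills=#5x#3:4@96; bids=[-] asks=[#3:6@96 #4:8@103]
After op 7 [order #6] market_sell(qty=4): fills=none; bids=[-] asks=[#3:6@96 #4:8@103]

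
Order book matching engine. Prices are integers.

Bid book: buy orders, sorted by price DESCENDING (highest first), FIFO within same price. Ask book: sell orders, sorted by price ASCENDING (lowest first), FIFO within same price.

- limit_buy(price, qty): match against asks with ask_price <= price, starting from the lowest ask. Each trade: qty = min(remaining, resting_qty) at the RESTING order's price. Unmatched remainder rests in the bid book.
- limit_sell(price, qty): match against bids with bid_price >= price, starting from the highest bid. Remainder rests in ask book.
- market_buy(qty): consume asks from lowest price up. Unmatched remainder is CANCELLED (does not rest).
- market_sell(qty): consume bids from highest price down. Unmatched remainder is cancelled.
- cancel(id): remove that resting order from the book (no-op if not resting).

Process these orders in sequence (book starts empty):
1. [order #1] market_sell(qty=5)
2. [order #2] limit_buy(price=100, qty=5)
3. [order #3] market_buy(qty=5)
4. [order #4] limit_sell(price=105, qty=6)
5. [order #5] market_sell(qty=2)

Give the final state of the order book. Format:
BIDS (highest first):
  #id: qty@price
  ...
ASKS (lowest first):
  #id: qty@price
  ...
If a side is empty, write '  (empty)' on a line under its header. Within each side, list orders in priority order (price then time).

Answer: BIDS (highest first):
  #2: 3@100
ASKS (lowest first):
  #4: 6@105

Derivation:
After op 1 [order #1] market_sell(qty=5): fills=none; bids=[-] asks=[-]
After op 2 [order #2] limit_buy(price=100, qty=5): fills=none; bids=[#2:5@100] asks=[-]
After op 3 [order #3] market_buy(qty=5): fills=none; bids=[#2:5@100] asks=[-]
After op 4 [order #4] limit_sell(price=105, qty=6): fills=none; bids=[#2:5@100] asks=[#4:6@105]
After op 5 [order #5] market_sell(qty=2): fills=#2x#5:2@100; bids=[#2:3@100] asks=[#4:6@105]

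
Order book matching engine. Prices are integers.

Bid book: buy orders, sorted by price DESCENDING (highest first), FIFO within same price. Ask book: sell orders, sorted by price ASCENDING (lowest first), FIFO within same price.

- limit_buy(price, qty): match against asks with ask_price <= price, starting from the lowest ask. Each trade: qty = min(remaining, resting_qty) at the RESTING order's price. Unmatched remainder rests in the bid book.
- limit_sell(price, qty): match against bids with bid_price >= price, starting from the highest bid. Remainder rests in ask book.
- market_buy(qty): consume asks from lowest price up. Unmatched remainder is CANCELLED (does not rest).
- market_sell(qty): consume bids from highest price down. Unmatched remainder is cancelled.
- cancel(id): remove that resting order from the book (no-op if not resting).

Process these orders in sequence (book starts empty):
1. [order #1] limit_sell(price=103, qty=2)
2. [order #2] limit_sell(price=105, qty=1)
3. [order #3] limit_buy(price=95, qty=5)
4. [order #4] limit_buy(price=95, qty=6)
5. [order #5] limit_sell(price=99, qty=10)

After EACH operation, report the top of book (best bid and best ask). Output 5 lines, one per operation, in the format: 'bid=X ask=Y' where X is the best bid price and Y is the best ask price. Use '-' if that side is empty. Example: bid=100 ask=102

After op 1 [order #1] limit_sell(price=103, qty=2): fills=none; bids=[-] asks=[#1:2@103]
After op 2 [order #2] limit_sell(price=105, qty=1): fills=none; bids=[-] asks=[#1:2@103 #2:1@105]
After op 3 [order #3] limit_buy(price=95, qty=5): fills=none; bids=[#3:5@95] asks=[#1:2@103 #2:1@105]
After op 4 [order #4] limit_buy(price=95, qty=6): fills=none; bids=[#3:5@95 #4:6@95] asks=[#1:2@103 #2:1@105]
After op 5 [order #5] limit_sell(price=99, qty=10): fills=none; bids=[#3:5@95 #4:6@95] asks=[#5:10@99 #1:2@103 #2:1@105]

Answer: bid=- ask=103
bid=- ask=103
bid=95 ask=103
bid=95 ask=103
bid=95 ask=99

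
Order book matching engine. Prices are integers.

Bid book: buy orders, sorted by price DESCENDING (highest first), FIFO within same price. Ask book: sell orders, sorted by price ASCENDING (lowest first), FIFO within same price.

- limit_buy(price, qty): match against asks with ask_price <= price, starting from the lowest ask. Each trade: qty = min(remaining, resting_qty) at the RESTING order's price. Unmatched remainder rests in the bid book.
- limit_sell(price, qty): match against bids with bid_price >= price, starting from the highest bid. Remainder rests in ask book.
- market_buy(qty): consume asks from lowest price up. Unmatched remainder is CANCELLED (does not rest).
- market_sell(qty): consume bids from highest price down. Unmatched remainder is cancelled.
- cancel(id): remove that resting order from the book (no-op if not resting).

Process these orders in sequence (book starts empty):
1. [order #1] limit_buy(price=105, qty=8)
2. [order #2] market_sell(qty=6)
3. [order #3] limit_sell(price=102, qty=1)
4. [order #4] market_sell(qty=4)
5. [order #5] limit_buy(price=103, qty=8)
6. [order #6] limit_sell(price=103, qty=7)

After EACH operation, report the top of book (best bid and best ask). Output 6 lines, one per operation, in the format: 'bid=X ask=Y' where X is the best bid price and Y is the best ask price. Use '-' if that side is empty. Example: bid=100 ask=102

Answer: bid=105 ask=-
bid=105 ask=-
bid=105 ask=-
bid=- ask=-
bid=103 ask=-
bid=103 ask=-

Derivation:
After op 1 [order #1] limit_buy(price=105, qty=8): fills=none; bids=[#1:8@105] asks=[-]
After op 2 [order #2] market_sell(qty=6): fills=#1x#2:6@105; bids=[#1:2@105] asks=[-]
After op 3 [order #3] limit_sell(price=102, qty=1): fills=#1x#3:1@105; bids=[#1:1@105] asks=[-]
After op 4 [order #4] market_sell(qty=4): fills=#1x#4:1@105; bids=[-] asks=[-]
After op 5 [order #5] limit_buy(price=103, qty=8): fills=none; bids=[#5:8@103] asks=[-]
After op 6 [order #6] limit_sell(price=103, qty=7): fills=#5x#6:7@103; bids=[#5:1@103] asks=[-]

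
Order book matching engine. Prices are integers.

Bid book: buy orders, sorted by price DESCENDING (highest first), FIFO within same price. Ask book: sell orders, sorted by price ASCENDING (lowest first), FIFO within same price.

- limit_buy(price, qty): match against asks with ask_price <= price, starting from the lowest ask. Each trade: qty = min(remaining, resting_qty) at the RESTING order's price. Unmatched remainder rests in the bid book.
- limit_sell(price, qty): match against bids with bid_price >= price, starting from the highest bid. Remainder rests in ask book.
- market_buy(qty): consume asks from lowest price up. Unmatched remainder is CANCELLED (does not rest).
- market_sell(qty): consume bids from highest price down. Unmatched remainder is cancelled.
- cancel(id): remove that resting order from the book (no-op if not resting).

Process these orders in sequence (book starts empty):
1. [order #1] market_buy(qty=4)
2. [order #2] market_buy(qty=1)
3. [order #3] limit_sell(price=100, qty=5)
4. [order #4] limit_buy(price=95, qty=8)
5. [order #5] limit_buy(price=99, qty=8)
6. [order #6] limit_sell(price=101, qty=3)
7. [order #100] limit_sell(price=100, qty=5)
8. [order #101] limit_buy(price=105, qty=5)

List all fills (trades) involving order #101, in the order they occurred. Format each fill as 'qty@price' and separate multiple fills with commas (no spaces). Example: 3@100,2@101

Answer: 5@100

Derivation:
After op 1 [order #1] market_buy(qty=4): fills=none; bids=[-] asks=[-]
After op 2 [order #2] market_buy(qty=1): fills=none; bids=[-] asks=[-]
After op 3 [order #3] limit_sell(price=100, qty=5): fills=none; bids=[-] asks=[#3:5@100]
After op 4 [order #4] limit_buy(price=95, qty=8): fills=none; bids=[#4:8@95] asks=[#3:5@100]
After op 5 [order #5] limit_buy(price=99, qty=8): fills=none; bids=[#5:8@99 #4:8@95] asks=[#3:5@100]
After op 6 [order #6] limit_sell(price=101, qty=3): fills=none; bids=[#5:8@99 #4:8@95] asks=[#3:5@100 #6:3@101]
After op 7 [order #100] limit_sell(price=100, qty=5): fills=none; bids=[#5:8@99 #4:8@95] asks=[#3:5@100 #100:5@100 #6:3@101]
After op 8 [order #101] limit_buy(price=105, qty=5): fills=#101x#3:5@100; bids=[#5:8@99 #4:8@95] asks=[#100:5@100 #6:3@101]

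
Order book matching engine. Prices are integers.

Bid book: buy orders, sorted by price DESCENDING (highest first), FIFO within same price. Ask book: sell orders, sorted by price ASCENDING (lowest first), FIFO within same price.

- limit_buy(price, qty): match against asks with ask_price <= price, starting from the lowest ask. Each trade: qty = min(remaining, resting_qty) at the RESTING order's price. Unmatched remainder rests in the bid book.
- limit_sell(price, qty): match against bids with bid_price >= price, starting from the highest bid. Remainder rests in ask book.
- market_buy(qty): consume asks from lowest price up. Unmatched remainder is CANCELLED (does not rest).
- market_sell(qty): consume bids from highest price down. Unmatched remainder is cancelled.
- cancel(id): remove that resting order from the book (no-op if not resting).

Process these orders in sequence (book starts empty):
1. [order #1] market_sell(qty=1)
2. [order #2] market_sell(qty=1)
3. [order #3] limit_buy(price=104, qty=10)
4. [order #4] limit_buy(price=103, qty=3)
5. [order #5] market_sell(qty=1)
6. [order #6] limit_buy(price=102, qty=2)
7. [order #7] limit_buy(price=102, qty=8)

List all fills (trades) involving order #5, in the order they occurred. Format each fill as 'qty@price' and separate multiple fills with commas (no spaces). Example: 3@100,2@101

After op 1 [order #1] market_sell(qty=1): fills=none; bids=[-] asks=[-]
After op 2 [order #2] market_sell(qty=1): fills=none; bids=[-] asks=[-]
After op 3 [order #3] limit_buy(price=104, qty=10): fills=none; bids=[#3:10@104] asks=[-]
After op 4 [order #4] limit_buy(price=103, qty=3): fills=none; bids=[#3:10@104 #4:3@103] asks=[-]
After op 5 [order #5] market_sell(qty=1): fills=#3x#5:1@104; bids=[#3:9@104 #4:3@103] asks=[-]
After op 6 [order #6] limit_buy(price=102, qty=2): fills=none; bids=[#3:9@104 #4:3@103 #6:2@102] asks=[-]
After op 7 [order #7] limit_buy(price=102, qty=8): fills=none; bids=[#3:9@104 #4:3@103 #6:2@102 #7:8@102] asks=[-]

Answer: 1@104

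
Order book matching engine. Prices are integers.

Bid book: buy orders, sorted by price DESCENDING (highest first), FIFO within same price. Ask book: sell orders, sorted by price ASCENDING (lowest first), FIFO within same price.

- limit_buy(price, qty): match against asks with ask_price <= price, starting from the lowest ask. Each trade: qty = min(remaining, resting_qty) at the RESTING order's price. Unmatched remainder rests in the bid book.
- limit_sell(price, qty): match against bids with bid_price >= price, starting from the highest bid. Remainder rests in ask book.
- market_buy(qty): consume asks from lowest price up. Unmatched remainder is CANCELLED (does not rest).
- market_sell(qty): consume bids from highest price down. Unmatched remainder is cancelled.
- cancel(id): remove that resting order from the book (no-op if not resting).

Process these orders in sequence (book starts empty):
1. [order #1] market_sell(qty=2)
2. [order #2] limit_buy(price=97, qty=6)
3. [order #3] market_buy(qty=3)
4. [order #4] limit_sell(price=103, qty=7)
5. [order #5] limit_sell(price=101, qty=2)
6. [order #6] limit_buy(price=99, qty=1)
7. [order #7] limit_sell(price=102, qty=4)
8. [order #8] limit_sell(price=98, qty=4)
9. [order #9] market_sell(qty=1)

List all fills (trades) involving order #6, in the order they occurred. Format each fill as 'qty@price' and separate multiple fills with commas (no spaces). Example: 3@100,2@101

Answer: 1@99

Derivation:
After op 1 [order #1] market_sell(qty=2): fills=none; bids=[-] asks=[-]
After op 2 [order #2] limit_buy(price=97, qty=6): fills=none; bids=[#2:6@97] asks=[-]
After op 3 [order #3] market_buy(qty=3): fills=none; bids=[#2:6@97] asks=[-]
After op 4 [order #4] limit_sell(price=103, qty=7): fills=none; bids=[#2:6@97] asks=[#4:7@103]
After op 5 [order #5] limit_sell(price=101, qty=2): fills=none; bids=[#2:6@97] asks=[#5:2@101 #4:7@103]
After op 6 [order #6] limit_buy(price=99, qty=1): fills=none; bids=[#6:1@99 #2:6@97] asks=[#5:2@101 #4:7@103]
After op 7 [order #7] limit_sell(price=102, qty=4): fills=none; bids=[#6:1@99 #2:6@97] asks=[#5:2@101 #7:4@102 #4:7@103]
After op 8 [order #8] limit_sell(price=98, qty=4): fills=#6x#8:1@99; bids=[#2:6@97] asks=[#8:3@98 #5:2@101 #7:4@102 #4:7@103]
After op 9 [order #9] market_sell(qty=1): fills=#2x#9:1@97; bids=[#2:5@97] asks=[#8:3@98 #5:2@101 #7:4@102 #4:7@103]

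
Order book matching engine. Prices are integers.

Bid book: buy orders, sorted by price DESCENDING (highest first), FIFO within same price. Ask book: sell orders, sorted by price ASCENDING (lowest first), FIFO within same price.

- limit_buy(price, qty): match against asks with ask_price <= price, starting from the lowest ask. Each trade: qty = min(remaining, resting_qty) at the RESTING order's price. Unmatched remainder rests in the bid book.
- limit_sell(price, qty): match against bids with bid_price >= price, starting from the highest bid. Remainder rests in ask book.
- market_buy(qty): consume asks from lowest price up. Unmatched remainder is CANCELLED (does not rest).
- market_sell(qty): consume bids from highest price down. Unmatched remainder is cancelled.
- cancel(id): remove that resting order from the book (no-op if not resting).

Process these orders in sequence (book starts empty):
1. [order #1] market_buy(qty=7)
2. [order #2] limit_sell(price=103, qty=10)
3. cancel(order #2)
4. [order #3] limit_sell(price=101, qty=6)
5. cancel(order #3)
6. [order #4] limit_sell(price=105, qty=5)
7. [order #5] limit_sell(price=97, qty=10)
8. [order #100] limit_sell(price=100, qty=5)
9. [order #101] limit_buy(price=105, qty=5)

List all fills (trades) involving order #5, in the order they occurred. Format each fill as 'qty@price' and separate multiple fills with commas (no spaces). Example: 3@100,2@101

Answer: 5@97

Derivation:
After op 1 [order #1] market_buy(qty=7): fills=none; bids=[-] asks=[-]
After op 2 [order #2] limit_sell(price=103, qty=10): fills=none; bids=[-] asks=[#2:10@103]
After op 3 cancel(order #2): fills=none; bids=[-] asks=[-]
After op 4 [order #3] limit_sell(price=101, qty=6): fills=none; bids=[-] asks=[#3:6@101]
After op 5 cancel(order #3): fills=none; bids=[-] asks=[-]
After op 6 [order #4] limit_sell(price=105, qty=5): fills=none; bids=[-] asks=[#4:5@105]
After op 7 [order #5] limit_sell(price=97, qty=10): fills=none; bids=[-] asks=[#5:10@97 #4:5@105]
After op 8 [order #100] limit_sell(price=100, qty=5): fills=none; bids=[-] asks=[#5:10@97 #100:5@100 #4:5@105]
After op 9 [order #101] limit_buy(price=105, qty=5): fills=#101x#5:5@97; bids=[-] asks=[#5:5@97 #100:5@100 #4:5@105]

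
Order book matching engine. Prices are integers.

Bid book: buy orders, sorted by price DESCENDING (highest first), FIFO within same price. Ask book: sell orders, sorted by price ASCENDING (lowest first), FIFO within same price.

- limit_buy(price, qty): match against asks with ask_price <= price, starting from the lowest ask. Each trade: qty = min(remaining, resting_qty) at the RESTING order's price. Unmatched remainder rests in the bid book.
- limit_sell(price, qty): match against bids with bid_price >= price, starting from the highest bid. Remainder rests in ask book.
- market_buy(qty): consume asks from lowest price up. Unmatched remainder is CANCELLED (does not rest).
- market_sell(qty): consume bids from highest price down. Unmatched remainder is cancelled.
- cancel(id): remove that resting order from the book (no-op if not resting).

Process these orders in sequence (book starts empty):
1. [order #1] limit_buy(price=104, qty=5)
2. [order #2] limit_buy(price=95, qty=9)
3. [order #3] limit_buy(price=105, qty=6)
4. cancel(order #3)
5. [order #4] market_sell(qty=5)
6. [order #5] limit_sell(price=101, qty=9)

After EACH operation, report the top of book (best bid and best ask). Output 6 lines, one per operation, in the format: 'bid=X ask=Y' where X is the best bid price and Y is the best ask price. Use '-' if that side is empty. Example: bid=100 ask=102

After op 1 [order #1] limit_buy(price=104, qty=5): fills=none; bids=[#1:5@104] asks=[-]
After op 2 [order #2] limit_buy(price=95, qty=9): fills=none; bids=[#1:5@104 #2:9@95] asks=[-]
After op 3 [order #3] limit_buy(price=105, qty=6): fills=none; bids=[#3:6@105 #1:5@104 #2:9@95] asks=[-]
After op 4 cancel(order #3): fills=none; bids=[#1:5@104 #2:9@95] asks=[-]
After op 5 [order #4] market_sell(qty=5): fills=#1x#4:5@104; bids=[#2:9@95] asks=[-]
After op 6 [order #5] limit_sell(price=101, qty=9): fills=none; bids=[#2:9@95] asks=[#5:9@101]

Answer: bid=104 ask=-
bid=104 ask=-
bid=105 ask=-
bid=104 ask=-
bid=95 ask=-
bid=95 ask=101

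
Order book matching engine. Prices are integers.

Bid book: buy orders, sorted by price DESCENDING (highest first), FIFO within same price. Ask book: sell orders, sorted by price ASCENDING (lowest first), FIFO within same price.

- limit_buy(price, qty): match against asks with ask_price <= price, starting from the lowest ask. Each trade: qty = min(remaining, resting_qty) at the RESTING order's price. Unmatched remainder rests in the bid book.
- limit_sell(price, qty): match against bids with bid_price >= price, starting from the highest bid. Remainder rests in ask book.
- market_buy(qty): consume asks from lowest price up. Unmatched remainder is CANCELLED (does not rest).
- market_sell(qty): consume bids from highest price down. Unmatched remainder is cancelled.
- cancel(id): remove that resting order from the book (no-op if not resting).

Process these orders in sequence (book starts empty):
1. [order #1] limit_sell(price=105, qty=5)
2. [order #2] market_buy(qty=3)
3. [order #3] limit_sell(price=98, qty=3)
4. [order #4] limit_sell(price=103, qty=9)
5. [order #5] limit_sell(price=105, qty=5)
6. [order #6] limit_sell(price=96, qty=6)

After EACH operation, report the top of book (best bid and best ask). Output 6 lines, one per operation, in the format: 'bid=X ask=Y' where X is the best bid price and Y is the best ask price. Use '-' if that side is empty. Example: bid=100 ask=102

Answer: bid=- ask=105
bid=- ask=105
bid=- ask=98
bid=- ask=98
bid=- ask=98
bid=- ask=96

Derivation:
After op 1 [order #1] limit_sell(price=105, qty=5): fills=none; bids=[-] asks=[#1:5@105]
After op 2 [order #2] market_buy(qty=3): fills=#2x#1:3@105; bids=[-] asks=[#1:2@105]
After op 3 [order #3] limit_sell(price=98, qty=3): fills=none; bids=[-] asks=[#3:3@98 #1:2@105]
After op 4 [order #4] limit_sell(price=103, qty=9): fills=none; bids=[-] asks=[#3:3@98 #4:9@103 #1:2@105]
After op 5 [order #5] limit_sell(price=105, qty=5): fills=none; bids=[-] asks=[#3:3@98 #4:9@103 #1:2@105 #5:5@105]
After op 6 [order #6] limit_sell(price=96, qty=6): fills=none; bids=[-] asks=[#6:6@96 #3:3@98 #4:9@103 #1:2@105 #5:5@105]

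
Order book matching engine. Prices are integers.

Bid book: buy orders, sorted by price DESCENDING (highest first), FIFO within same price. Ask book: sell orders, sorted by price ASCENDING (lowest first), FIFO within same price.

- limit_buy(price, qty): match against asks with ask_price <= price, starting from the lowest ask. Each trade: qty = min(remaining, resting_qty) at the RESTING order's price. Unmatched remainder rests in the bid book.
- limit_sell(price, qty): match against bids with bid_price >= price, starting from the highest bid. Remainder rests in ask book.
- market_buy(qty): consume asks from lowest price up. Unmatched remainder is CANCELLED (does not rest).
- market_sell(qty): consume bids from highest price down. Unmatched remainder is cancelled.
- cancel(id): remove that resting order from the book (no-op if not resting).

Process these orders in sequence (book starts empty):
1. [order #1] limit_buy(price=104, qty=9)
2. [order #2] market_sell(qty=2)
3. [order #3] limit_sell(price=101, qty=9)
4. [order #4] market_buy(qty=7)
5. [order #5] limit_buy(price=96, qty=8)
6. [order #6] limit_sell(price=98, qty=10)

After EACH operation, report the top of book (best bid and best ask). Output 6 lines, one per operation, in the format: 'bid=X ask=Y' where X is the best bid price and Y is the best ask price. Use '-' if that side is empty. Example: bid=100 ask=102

After op 1 [order #1] limit_buy(price=104, qty=9): fills=none; bids=[#1:9@104] asks=[-]
After op 2 [order #2] market_sell(qty=2): fills=#1x#2:2@104; bids=[#1:7@104] asks=[-]
After op 3 [order #3] limit_sell(price=101, qty=9): fills=#1x#3:7@104; bids=[-] asks=[#3:2@101]
After op 4 [order #4] market_buy(qty=7): fills=#4x#3:2@101; bids=[-] asks=[-]
After op 5 [order #5] limit_buy(price=96, qty=8): fills=none; bids=[#5:8@96] asks=[-]
After op 6 [order #6] limit_sell(price=98, qty=10): fills=none; bids=[#5:8@96] asks=[#6:10@98]

Answer: bid=104 ask=-
bid=104 ask=-
bid=- ask=101
bid=- ask=-
bid=96 ask=-
bid=96 ask=98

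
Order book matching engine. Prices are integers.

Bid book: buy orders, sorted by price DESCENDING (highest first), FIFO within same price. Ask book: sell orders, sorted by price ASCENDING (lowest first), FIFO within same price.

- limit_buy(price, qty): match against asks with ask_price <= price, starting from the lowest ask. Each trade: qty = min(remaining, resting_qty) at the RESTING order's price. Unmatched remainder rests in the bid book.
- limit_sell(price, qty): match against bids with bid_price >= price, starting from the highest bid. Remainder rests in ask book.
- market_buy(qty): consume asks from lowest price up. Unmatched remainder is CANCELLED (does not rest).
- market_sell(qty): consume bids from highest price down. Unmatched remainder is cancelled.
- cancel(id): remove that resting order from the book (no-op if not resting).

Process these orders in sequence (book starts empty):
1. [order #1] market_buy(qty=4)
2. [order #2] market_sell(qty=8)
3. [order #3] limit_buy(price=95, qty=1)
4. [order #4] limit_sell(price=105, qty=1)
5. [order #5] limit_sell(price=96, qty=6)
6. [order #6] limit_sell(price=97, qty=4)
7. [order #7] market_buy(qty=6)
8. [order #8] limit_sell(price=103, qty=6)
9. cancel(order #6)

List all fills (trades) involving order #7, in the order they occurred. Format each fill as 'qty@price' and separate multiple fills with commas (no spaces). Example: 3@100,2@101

After op 1 [order #1] market_buy(qty=4): fills=none; bids=[-] asks=[-]
After op 2 [order #2] market_sell(qty=8): fills=none; bids=[-] asks=[-]
After op 3 [order #3] limit_buy(price=95, qty=1): fills=none; bids=[#3:1@95] asks=[-]
After op 4 [order #4] limit_sell(price=105, qty=1): fills=none; bids=[#3:1@95] asks=[#4:1@105]
After op 5 [order #5] limit_sell(price=96, qty=6): fills=none; bids=[#3:1@95] asks=[#5:6@96 #4:1@105]
After op 6 [order #6] limit_sell(price=97, qty=4): fills=none; bids=[#3:1@95] asks=[#5:6@96 #6:4@97 #4:1@105]
After op 7 [order #7] market_buy(qty=6): fills=#7x#5:6@96; bids=[#3:1@95] asks=[#6:4@97 #4:1@105]
After op 8 [order #8] limit_sell(price=103, qty=6): fills=none; bids=[#3:1@95] asks=[#6:4@97 #8:6@103 #4:1@105]
After op 9 cancel(order #6): fills=none; bids=[#3:1@95] asks=[#8:6@103 #4:1@105]

Answer: 6@96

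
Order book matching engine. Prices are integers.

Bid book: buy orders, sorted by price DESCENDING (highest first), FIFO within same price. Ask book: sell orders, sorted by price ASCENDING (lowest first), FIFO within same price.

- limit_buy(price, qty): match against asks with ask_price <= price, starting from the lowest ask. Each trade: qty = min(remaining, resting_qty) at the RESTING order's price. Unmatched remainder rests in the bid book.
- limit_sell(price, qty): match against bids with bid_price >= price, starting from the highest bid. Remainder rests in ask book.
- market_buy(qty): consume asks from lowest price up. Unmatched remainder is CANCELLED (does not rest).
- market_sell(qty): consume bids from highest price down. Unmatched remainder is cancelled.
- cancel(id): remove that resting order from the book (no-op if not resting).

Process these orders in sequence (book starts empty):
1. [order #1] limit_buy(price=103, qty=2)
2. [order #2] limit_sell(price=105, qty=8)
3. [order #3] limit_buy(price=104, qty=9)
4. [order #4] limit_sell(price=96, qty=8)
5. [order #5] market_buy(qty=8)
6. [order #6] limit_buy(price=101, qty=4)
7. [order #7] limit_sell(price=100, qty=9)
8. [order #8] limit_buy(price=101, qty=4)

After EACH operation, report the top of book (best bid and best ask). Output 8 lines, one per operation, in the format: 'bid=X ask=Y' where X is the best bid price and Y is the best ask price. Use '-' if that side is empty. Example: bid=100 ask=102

After op 1 [order #1] limit_buy(price=103, qty=2): fills=none; bids=[#1:2@103] asks=[-]
After op 2 [order #2] limit_sell(price=105, qty=8): fills=none; bids=[#1:2@103] asks=[#2:8@105]
After op 3 [order #3] limit_buy(price=104, qty=9): fills=none; bids=[#3:9@104 #1:2@103] asks=[#2:8@105]
After op 4 [order #4] limit_sell(price=96, qty=8): fills=#3x#4:8@104; bids=[#3:1@104 #1:2@103] asks=[#2:8@105]
After op 5 [order #5] market_buy(qty=8): fills=#5x#2:8@105; bids=[#3:1@104 #1:2@103] asks=[-]
After op 6 [order #6] limit_buy(price=101, qty=4): fills=none; bids=[#3:1@104 #1:2@103 #6:4@101] asks=[-]
After op 7 [order #7] limit_sell(price=100, qty=9): fills=#3x#7:1@104 #1x#7:2@103 #6x#7:4@101; bids=[-] asks=[#7:2@100]
After op 8 [order #8] limit_buy(price=101, qty=4): fills=#8x#7:2@100; bids=[#8:2@101] asks=[-]

Answer: bid=103 ask=-
bid=103 ask=105
bid=104 ask=105
bid=104 ask=105
bid=104 ask=-
bid=104 ask=-
bid=- ask=100
bid=101 ask=-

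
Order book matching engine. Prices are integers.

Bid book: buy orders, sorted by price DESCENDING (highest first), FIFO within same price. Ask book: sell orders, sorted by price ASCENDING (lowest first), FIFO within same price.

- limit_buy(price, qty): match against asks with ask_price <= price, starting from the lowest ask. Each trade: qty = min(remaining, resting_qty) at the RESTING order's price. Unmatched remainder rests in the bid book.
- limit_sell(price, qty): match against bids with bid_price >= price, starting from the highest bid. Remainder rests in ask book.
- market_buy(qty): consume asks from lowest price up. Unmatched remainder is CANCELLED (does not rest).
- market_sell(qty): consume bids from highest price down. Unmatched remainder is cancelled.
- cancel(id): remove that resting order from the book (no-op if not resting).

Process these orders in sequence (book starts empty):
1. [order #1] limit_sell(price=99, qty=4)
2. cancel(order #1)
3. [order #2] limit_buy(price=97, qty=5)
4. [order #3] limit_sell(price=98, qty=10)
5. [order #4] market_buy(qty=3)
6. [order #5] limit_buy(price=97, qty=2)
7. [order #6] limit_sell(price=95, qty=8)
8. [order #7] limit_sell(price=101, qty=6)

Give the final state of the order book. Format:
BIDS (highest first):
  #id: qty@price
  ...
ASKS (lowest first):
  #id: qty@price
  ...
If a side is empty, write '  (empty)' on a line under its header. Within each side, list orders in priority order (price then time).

Answer: BIDS (highest first):
  (empty)
ASKS (lowest first):
  #6: 1@95
  #3: 7@98
  #7: 6@101

Derivation:
After op 1 [order #1] limit_sell(price=99, qty=4): fills=none; bids=[-] asks=[#1:4@99]
After op 2 cancel(order #1): fills=none; bids=[-] asks=[-]
After op 3 [order #2] limit_buy(price=97, qty=5): fills=none; bids=[#2:5@97] asks=[-]
After op 4 [order #3] limit_sell(price=98, qty=10): fills=none; bids=[#2:5@97] asks=[#3:10@98]
After op 5 [order #4] market_buy(qty=3): fills=#4x#3:3@98; bids=[#2:5@97] asks=[#3:7@98]
After op 6 [order #5] limit_buy(price=97, qty=2): fills=none; bids=[#2:5@97 #5:2@97] asks=[#3:7@98]
After op 7 [order #6] limit_sell(price=95, qty=8): fills=#2x#6:5@97 #5x#6:2@97; bids=[-] asks=[#6:1@95 #3:7@98]
After op 8 [order #7] limit_sell(price=101, qty=6): fills=none; bids=[-] asks=[#6:1@95 #3:7@98 #7:6@101]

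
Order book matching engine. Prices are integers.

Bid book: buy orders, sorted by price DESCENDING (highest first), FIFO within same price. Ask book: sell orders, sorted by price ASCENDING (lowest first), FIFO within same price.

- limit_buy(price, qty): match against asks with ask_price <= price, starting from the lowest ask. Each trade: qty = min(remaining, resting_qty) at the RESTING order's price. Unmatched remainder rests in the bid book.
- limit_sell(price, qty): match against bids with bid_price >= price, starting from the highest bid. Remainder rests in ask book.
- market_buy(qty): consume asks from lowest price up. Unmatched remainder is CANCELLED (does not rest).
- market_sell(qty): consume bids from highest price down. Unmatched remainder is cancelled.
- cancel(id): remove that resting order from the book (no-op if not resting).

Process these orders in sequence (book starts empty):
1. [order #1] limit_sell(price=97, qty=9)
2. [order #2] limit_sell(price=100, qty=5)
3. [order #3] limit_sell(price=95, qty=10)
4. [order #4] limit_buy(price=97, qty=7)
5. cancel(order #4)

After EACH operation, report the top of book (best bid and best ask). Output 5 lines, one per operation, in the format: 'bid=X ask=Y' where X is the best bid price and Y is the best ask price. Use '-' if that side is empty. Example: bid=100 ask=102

After op 1 [order #1] limit_sell(price=97, qty=9): fills=none; bids=[-] asks=[#1:9@97]
After op 2 [order #2] limit_sell(price=100, qty=5): fills=none; bids=[-] asks=[#1:9@97 #2:5@100]
After op 3 [order #3] limit_sell(price=95, qty=10): fills=none; bids=[-] asks=[#3:10@95 #1:9@97 #2:5@100]
After op 4 [order #4] limit_buy(price=97, qty=7): fills=#4x#3:7@95; bids=[-] asks=[#3:3@95 #1:9@97 #2:5@100]
After op 5 cancel(order #4): fills=none; bids=[-] asks=[#3:3@95 #1:9@97 #2:5@100]

Answer: bid=- ask=97
bid=- ask=97
bid=- ask=95
bid=- ask=95
bid=- ask=95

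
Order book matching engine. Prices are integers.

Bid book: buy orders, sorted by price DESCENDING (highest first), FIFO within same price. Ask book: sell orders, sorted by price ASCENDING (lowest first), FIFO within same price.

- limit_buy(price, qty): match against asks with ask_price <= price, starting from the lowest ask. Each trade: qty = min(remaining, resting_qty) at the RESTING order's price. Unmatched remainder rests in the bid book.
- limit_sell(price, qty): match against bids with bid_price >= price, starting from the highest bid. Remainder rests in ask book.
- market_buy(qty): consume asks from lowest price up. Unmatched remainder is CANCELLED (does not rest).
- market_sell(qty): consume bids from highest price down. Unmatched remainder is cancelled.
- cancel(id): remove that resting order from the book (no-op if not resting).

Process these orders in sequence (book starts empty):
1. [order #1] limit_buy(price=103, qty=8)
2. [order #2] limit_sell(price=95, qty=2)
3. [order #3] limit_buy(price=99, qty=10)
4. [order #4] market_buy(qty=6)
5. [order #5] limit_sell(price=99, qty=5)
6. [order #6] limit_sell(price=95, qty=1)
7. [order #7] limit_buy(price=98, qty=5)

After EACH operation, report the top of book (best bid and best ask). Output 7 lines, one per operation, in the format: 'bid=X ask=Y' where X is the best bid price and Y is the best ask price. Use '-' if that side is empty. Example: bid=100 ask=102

After op 1 [order #1] limit_buy(price=103, qty=8): fills=none; bids=[#1:8@103] asks=[-]
After op 2 [order #2] limit_sell(price=95, qty=2): fills=#1x#2:2@103; bids=[#1:6@103] asks=[-]
After op 3 [order #3] limit_buy(price=99, qty=10): fills=none; bids=[#1:6@103 #3:10@99] asks=[-]
After op 4 [order #4] market_buy(qty=6): fills=none; bids=[#1:6@103 #3:10@99] asks=[-]
After op 5 [order #5] limit_sell(price=99, qty=5): fills=#1x#5:5@103; bids=[#1:1@103 #3:10@99] asks=[-]
After op 6 [order #6] limit_sell(price=95, qty=1): fills=#1x#6:1@103; bids=[#3:10@99] asks=[-]
After op 7 [order #7] limit_buy(price=98, qty=5): fills=none; bids=[#3:10@99 #7:5@98] asks=[-]

Answer: bid=103 ask=-
bid=103 ask=-
bid=103 ask=-
bid=103 ask=-
bid=103 ask=-
bid=99 ask=-
bid=99 ask=-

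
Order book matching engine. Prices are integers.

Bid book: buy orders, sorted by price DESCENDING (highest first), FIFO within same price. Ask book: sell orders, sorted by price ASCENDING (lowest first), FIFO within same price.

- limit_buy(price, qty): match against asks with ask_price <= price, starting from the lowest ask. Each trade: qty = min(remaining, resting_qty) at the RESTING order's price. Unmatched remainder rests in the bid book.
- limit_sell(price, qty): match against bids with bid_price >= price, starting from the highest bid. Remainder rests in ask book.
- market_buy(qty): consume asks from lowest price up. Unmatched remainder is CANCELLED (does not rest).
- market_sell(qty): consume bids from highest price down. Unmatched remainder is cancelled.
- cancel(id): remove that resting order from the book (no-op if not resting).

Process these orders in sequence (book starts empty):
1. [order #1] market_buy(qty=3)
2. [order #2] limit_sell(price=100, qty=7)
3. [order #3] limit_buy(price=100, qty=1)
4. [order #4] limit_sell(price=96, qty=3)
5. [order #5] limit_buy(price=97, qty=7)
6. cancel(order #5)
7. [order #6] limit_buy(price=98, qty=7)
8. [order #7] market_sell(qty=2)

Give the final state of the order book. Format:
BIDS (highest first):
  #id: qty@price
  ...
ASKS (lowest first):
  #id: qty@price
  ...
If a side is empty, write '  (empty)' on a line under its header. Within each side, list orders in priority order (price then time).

After op 1 [order #1] market_buy(qty=3): fills=none; bids=[-] asks=[-]
After op 2 [order #2] limit_sell(price=100, qty=7): fills=none; bids=[-] asks=[#2:7@100]
After op 3 [order #3] limit_buy(price=100, qty=1): fills=#3x#2:1@100; bids=[-] asks=[#2:6@100]
After op 4 [order #4] limit_sell(price=96, qty=3): fills=none; bids=[-] asks=[#4:3@96 #2:6@100]
After op 5 [order #5] limit_buy(price=97, qty=7): fills=#5x#4:3@96; bids=[#5:4@97] asks=[#2:6@100]
After op 6 cancel(order #5): fills=none; bids=[-] asks=[#2:6@100]
After op 7 [order #6] limit_buy(price=98, qty=7): fills=none; bids=[#6:7@98] asks=[#2:6@100]
After op 8 [order #7] market_sell(qty=2): fills=#6x#7:2@98; bids=[#6:5@98] asks=[#2:6@100]

Answer: BIDS (highest first):
  #6: 5@98
ASKS (lowest first):
  #2: 6@100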